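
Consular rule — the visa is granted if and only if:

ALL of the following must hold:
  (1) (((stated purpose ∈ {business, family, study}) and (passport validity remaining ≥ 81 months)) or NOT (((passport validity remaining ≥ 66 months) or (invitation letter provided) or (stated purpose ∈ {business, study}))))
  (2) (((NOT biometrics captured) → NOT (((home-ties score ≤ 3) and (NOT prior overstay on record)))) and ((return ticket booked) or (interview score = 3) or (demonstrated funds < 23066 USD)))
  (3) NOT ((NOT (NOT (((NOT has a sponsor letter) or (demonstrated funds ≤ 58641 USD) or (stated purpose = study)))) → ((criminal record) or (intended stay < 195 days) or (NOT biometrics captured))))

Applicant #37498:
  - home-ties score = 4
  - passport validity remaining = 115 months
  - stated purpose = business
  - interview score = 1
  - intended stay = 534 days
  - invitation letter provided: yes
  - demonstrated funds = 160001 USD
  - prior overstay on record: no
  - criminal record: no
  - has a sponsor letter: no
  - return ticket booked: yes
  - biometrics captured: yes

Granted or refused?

Atomic conditions:
  stated purpose ∈ {business, family, study}: business is in the set → true
  passport validity remaining ≥ 81 months: 115 ≥ 81 is true
  passport validity remaining ≥ 66 months: 115 ≥ 66 is true
  invitation letter provided: yes → true
  stated purpose ∈ {business, study}: business is in the set → true
  NOT biometrics captured: yes → false
  home-ties score ≤ 3: 4 ≤ 3 is false
  NOT prior overstay on record: no → true
  return ticket booked: yes → true
  interview score = 3: 1 == 3 is false
  demonstrated funds < 23066 USD: 160001 < 23066 is false
  NOT has a sponsor letter: no → true
  demonstrated funds ≤ 58641 USD: 160001 ≤ 58641 is false
  stated purpose = study: business == study is false
  criminal record: no → false
  intended stay < 195 days: 534 < 195 is false
Combine:
[1.1] true AND true = true
[1.2.1] true OR true OR true = true
[1.2] NOT true = false
[1] true OR false = true
[2.1.2.1] false AND true = false
[2.1.2] NOT false = true
[2.1] false → true (antecedent false ⇒ implication holds) = true
[2.2] true OR false OR false = true
[2] true AND true = true
[3.1.1.1.1] true OR false OR false = true
[3.1.1.1] NOT true = false
[3.1.1] NOT false = true
[3.1.2] false OR false OR false = false
[3.1] true → false = false
[3] NOT false = true
[root] true AND true AND true = true
Overall: true → granted

Granted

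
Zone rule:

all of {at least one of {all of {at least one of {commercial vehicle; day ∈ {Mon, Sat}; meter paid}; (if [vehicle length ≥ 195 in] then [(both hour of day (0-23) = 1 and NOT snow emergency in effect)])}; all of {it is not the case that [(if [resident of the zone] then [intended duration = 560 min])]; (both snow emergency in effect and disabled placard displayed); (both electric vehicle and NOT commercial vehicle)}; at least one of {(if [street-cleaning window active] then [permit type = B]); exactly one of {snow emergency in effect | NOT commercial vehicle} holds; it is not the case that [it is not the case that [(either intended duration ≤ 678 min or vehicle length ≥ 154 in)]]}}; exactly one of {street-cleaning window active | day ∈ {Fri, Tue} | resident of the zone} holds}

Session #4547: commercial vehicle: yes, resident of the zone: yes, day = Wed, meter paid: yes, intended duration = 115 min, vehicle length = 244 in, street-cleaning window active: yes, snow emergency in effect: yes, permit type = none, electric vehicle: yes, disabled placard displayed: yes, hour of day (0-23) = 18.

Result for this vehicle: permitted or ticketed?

Ticketed

Atomic conditions:
  commercial vehicle: yes → true
  day ∈ {Mon, Sat}: Wed is not in the set → false
  meter paid: yes → true
  vehicle length ≥ 195 in: 244 ≥ 195 is true
  hour of day (0-23) = 1: 18 == 1 is false
  NOT snow emergency in effect: yes → false
  resident of the zone: yes → true
  intended duration = 560 min: 115 == 560 is false
  snow emergency in effect: yes → true
  disabled placard displayed: yes → true
  electric vehicle: yes → true
  NOT commercial vehicle: yes → false
  street-cleaning window active: yes → true
  permit type = B: none == B is false
  intended duration ≤ 678 min: 115 ≤ 678 is true
  vehicle length ≥ 154 in: 244 ≥ 154 is true
  day ∈ {Fri, Tue}: Wed is not in the set → false
Combine:
[1.1.1] true OR false OR true = true
[1.1.2.2] false AND false = false
[1.1.2] true → false = false
[1.1] true AND false = false
[1.2.1.1] true → false = false
[1.2.1] NOT false = true
[1.2.2] true AND true = true
[1.2.3] true AND false = false
[1.2] true AND true AND false = false
[1.3.1] true → false = false
[1.3.2] exactly-one(true, false) = true
[1.3.3.1.1] true OR true = true
[1.3.3.1] NOT true = false
[1.3.3] NOT false = true
[1.3] false OR true OR true = true
[1] false OR false OR true = true
[2] exactly-one(true, false, true) = false
[root] true AND false = false
Overall: false → ticketed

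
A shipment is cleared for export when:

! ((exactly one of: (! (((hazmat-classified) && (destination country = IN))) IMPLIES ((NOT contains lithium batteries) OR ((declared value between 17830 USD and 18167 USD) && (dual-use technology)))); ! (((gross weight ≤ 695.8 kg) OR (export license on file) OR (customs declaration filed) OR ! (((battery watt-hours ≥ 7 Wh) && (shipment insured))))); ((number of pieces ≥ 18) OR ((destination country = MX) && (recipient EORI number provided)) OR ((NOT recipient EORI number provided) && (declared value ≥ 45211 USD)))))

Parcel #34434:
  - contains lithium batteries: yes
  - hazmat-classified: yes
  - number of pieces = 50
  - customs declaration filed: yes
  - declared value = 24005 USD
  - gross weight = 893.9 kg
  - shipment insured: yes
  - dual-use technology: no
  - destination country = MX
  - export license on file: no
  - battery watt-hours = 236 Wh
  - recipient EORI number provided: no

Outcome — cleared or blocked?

Atomic conditions:
  hazmat-classified: yes → true
  destination country = IN: MX == IN is false
  NOT contains lithium batteries: yes → false
  declared value between 17830 USD and 18167 USD: 24005 in [17830, 18167] is false
  dual-use technology: no → false
  gross weight ≤ 695.8 kg: 893.9 ≤ 695.8 is false
  export license on file: no → false
  customs declaration filed: yes → true
  battery watt-hours ≥ 7 Wh: 236 ≥ 7 is true
  shipment insured: yes → true
  number of pieces ≥ 18: 50 ≥ 18 is true
  destination country = MX: MX == MX is true
  recipient EORI number provided: no → false
  NOT recipient EORI number provided: no → true
  declared value ≥ 45211 USD: 24005 ≥ 45211 is false
Combine:
[1.1.1.1] true AND false = false
[1.1.1] NOT false = true
[1.1.2.2] false AND false = false
[1.1.2] false OR false = false
[1.1] true → false = false
[1.2.1.4.1] true AND true = true
[1.2.1.4] NOT true = false
[1.2.1] false OR false OR true OR false = true
[1.2] NOT true = false
[1.3.2] true AND false = false
[1.3.3] true AND false = false
[1.3] true OR false OR false = true
[1] exactly-one(false, false, true) = true
[root] NOT true = false
Overall: false → blocked

Blocked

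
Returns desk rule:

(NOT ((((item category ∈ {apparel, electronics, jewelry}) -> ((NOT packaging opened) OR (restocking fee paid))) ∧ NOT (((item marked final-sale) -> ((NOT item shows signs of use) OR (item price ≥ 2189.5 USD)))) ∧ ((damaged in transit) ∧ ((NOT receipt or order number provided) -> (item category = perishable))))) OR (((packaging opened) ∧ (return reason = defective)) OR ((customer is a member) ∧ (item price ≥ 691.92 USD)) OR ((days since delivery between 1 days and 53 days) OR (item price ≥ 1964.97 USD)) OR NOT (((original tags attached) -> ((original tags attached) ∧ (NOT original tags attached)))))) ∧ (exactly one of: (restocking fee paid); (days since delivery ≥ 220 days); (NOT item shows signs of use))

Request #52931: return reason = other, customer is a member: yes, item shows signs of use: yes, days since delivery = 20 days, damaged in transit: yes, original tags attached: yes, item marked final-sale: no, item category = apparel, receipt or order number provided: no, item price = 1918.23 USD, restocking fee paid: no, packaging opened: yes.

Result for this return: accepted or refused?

Atomic conditions:
  item category ∈ {apparel, electronics, jewelry}: apparel is in the set → true
  NOT packaging opened: yes → false
  restocking fee paid: no → false
  item marked final-sale: no → false
  NOT item shows signs of use: yes → false
  item price ≥ 2189.5 USD: 1918.23 ≥ 2189.5 is false
  damaged in transit: yes → true
  NOT receipt or order number provided: no → true
  item category = perishable: apparel == perishable is false
  packaging opened: yes → true
  return reason = defective: other == defective is false
  customer is a member: yes → true
  item price ≥ 691.92 USD: 1918.23 ≥ 691.92 is true
  days since delivery between 1 days and 53 days: 20 in [1, 53] is true
  item price ≥ 1964.97 USD: 1918.23 ≥ 1964.97 is false
  original tags attached: yes → true
  NOT original tags attached: yes → false
  days since delivery ≥ 220 days: 20 ≥ 220 is false
Combine:
[1.1.1.1.2] false OR false = false
[1.1.1.1] true → false = false
[1.1.1.2.1.2] false OR false = false
[1.1.1.2.1] false → false (antecedent false ⇒ implication holds) = true
[1.1.1.2] NOT true = false
[1.1.1.3.2] true → false = false
[1.1.1.3] true AND false = false
[1.1.1] false AND false AND false = false
[1.1] NOT false = true
[1.2.1] true AND false = false
[1.2.2] true AND true = true
[1.2.3] true OR false = true
[1.2.4.1.2] true AND false = false
[1.2.4.1] true → false = false
[1.2.4] NOT false = true
[1.2] false OR true OR true OR true = true
[1] true OR true = true
[2] exactly-one(false, false, false) = false
[root] true AND false = false
Overall: false → refused

Refused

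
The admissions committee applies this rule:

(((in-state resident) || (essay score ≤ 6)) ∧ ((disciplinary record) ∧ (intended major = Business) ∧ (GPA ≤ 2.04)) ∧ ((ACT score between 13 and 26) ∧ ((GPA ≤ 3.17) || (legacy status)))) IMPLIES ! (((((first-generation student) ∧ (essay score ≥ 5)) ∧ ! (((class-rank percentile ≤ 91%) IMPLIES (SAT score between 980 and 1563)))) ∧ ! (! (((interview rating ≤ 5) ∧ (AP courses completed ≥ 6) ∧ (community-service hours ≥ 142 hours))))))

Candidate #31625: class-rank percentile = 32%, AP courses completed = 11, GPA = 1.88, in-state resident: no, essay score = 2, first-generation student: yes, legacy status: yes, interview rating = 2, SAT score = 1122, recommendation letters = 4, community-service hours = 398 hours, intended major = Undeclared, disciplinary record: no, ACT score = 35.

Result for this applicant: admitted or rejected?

Atomic conditions:
  in-state resident: no → false
  essay score ≤ 6: 2 ≤ 6 is true
  disciplinary record: no → false
  intended major = Business: Undeclared == Business is false
  GPA ≤ 2.04: 1.88 ≤ 2.04 is true
  ACT score between 13 and 26: 35 in [13, 26] is false
  GPA ≤ 3.17: 1.88 ≤ 3.17 is true
  legacy status: yes → true
  first-generation student: yes → true
  essay score ≥ 5: 2 ≥ 5 is false
  class-rank percentile ≤ 91%: 32 ≤ 91 is true
  SAT score between 980 and 1563: 1122 in [980, 1563] is true
  interview rating ≤ 5: 2 ≤ 5 is true
  AP courses completed ≥ 6: 11 ≥ 6 is true
  community-service hours ≥ 142 hours: 398 ≥ 142 is true
Combine:
[1.1] false OR true = true
[1.2] false AND false AND true = false
[1.3.2] true OR true = true
[1.3] false AND true = false
[1] true AND false AND false = false
[2.1.1.1] true AND false = false
[2.1.1.2.1] true → true = true
[2.1.1.2] NOT true = false
[2.1.1] false AND false = false
[2.1.2.1.1] true AND true AND true = true
[2.1.2.1] NOT true = false
[2.1.2] NOT false = true
[2.1] false AND true = false
[2] NOT false = true
[root] false → true (antecedent false ⇒ implication holds) = true
Overall: true → admitted

Admitted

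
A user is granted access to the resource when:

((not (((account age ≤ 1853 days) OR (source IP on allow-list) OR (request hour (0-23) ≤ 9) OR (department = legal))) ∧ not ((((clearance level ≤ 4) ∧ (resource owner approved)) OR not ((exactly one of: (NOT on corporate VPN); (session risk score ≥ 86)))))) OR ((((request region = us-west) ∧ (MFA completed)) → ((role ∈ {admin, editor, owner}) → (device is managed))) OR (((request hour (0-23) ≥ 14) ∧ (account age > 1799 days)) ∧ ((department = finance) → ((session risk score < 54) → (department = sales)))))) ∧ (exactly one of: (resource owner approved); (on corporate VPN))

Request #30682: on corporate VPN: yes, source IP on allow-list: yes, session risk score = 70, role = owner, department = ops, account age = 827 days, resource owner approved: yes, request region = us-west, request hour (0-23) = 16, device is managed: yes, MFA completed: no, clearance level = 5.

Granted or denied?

Denied

Atomic conditions:
  account age ≤ 1853 days: 827 ≤ 1853 is true
  source IP on allow-list: yes → true
  request hour (0-23) ≤ 9: 16 ≤ 9 is false
  department = legal: ops == legal is false
  clearance level ≤ 4: 5 ≤ 4 is false
  resource owner approved: yes → true
  NOT on corporate VPN: yes → false
  session risk score ≥ 86: 70 ≥ 86 is false
  request region = us-west: us-west == us-west is true
  MFA completed: no → false
  role ∈ {admin, editor, owner}: owner is in the set → true
  device is managed: yes → true
  request hour (0-23) ≥ 14: 16 ≥ 14 is true
  account age > 1799 days: 827 > 1799 is false
  department = finance: ops == finance is false
  session risk score < 54: 70 < 54 is false
  department = sales: ops == sales is false
  on corporate VPN: yes → true
Combine:
[1.1.1.1] true OR true OR false OR false = true
[1.1.1] NOT true = false
[1.1.2.1.1] false AND true = false
[1.1.2.1.2.1] exactly-one(false, false) = false
[1.1.2.1.2] NOT false = true
[1.1.2.1] false OR true = true
[1.1.2] NOT true = false
[1.1] false AND false = false
[1.2.1.1] true AND false = false
[1.2.1.2] true → true = true
[1.2.1] false → true (antecedent false ⇒ implication holds) = true
[1.2.2.1] true AND false = false
[1.2.2.2.2] false → false (antecedent false ⇒ implication holds) = true
[1.2.2.2] false → true (antecedent false ⇒ implication holds) = true
[1.2.2] false AND true = false
[1.2] true OR false = true
[1] false OR true = true
[2] exactly-one(true, true) = false
[root] true AND false = false
Overall: false → denied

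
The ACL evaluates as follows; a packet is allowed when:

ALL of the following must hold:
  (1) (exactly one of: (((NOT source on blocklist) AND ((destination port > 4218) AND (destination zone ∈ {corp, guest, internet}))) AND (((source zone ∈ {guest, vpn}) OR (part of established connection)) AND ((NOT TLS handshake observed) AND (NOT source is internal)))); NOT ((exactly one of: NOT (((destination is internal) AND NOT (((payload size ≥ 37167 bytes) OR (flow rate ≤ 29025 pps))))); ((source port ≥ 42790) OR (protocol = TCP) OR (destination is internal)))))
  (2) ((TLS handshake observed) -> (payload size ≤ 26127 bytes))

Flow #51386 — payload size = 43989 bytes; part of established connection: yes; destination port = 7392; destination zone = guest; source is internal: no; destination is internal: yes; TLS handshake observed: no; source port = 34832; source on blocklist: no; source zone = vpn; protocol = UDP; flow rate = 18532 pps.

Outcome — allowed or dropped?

Dropped

Atomic conditions:
  NOT source on blocklist: no → true
  destination port > 4218: 7392 > 4218 is true
  destination zone ∈ {corp, guest, internet}: guest is in the set → true
  source zone ∈ {guest, vpn}: vpn is in the set → true
  part of established connection: yes → true
  NOT TLS handshake observed: no → true
  NOT source is internal: no → true
  destination is internal: yes → true
  payload size ≥ 37167 bytes: 43989 ≥ 37167 is true
  flow rate ≤ 29025 pps: 18532 ≤ 29025 is true
  source port ≥ 42790: 34832 ≥ 42790 is false
  protocol = TCP: UDP == TCP is false
  TLS handshake observed: no → false
  payload size ≤ 26127 bytes: 43989 ≤ 26127 is false
Combine:
[1.1.1.2] true AND true = true
[1.1.1] true AND true = true
[1.1.2.1] true OR true = true
[1.1.2.2] true AND true = true
[1.1.2] true AND true = true
[1.1] true AND true = true
[1.2.1.1.1.2.1] true OR true = true
[1.2.1.1.1.2] NOT true = false
[1.2.1.1.1] true AND false = false
[1.2.1.1] NOT false = true
[1.2.1.2] false OR false OR true = true
[1.2.1] exactly-one(true, true) = false
[1.2] NOT false = true
[1] exactly-one(true, true) = false
[2] false → false (antecedent false ⇒ implication holds) = true
[root] false AND true = false
Overall: false → dropped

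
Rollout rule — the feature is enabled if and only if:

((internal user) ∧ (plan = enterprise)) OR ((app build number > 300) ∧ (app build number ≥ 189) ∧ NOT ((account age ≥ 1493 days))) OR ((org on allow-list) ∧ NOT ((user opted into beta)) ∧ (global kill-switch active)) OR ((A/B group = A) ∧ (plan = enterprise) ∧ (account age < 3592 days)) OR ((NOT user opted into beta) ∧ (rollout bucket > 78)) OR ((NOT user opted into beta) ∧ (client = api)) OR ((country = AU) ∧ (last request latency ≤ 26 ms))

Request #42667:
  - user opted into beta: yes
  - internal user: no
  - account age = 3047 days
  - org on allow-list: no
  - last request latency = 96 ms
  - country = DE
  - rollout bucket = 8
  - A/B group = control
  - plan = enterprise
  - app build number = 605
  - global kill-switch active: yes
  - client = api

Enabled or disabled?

Disabled

Atomic conditions:
  internal user: no → false
  plan = enterprise: enterprise == enterprise is true
  app build number > 300: 605 > 300 is true
  app build number ≥ 189: 605 ≥ 189 is true
  account age ≥ 1493 days: 3047 ≥ 1493 is true
  org on allow-list: no → false
  user opted into beta: yes → true
  global kill-switch active: yes → true
  A/B group = A: control == A is false
  account age < 3592 days: 3047 < 3592 is true
  NOT user opted into beta: yes → false
  rollout bucket > 78: 8 > 78 is false
  client = api: api == api is true
  country = AU: DE == AU is false
  last request latency ≤ 26 ms: 96 ≤ 26 is false
Combine:
[1] false AND true = false
[2.3] NOT true = false
[2] true AND true AND false = false
[3.2] NOT true = false
[3] false AND false AND true = false
[4] false AND true AND true = false
[5] false AND false = false
[6] false AND true = false
[7] false AND false = false
[root] false OR false OR false OR false OR false OR false OR false = false
Overall: false → disabled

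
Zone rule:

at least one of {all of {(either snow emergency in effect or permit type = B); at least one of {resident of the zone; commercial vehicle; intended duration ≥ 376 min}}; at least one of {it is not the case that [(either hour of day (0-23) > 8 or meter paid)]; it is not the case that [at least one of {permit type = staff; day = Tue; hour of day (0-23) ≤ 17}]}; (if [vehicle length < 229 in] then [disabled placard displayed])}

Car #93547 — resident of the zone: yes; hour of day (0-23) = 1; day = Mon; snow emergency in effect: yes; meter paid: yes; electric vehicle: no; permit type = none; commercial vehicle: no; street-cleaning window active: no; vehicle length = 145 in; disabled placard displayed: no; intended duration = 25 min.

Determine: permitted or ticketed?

Atomic conditions:
  snow emergency in effect: yes → true
  permit type = B: none == B is false
  resident of the zone: yes → true
  commercial vehicle: no → false
  intended duration ≥ 376 min: 25 ≥ 376 is false
  hour of day (0-23) > 8: 1 > 8 is false
  meter paid: yes → true
  permit type = staff: none == staff is false
  day = Tue: Mon == Tue is false
  hour of day (0-23) ≤ 17: 1 ≤ 17 is true
  vehicle length < 229 in: 145 < 229 is true
  disabled placard displayed: no → false
Combine:
[1.1] true OR false = true
[1.2] true OR false OR false = true
[1] true AND true = true
[2.1.1] false OR true = true
[2.1] NOT true = false
[2.2.1] false OR false OR true = true
[2.2] NOT true = false
[2] false OR false = false
[3] true → false = false
[root] true OR false OR false = true
Overall: true → permitted

Permitted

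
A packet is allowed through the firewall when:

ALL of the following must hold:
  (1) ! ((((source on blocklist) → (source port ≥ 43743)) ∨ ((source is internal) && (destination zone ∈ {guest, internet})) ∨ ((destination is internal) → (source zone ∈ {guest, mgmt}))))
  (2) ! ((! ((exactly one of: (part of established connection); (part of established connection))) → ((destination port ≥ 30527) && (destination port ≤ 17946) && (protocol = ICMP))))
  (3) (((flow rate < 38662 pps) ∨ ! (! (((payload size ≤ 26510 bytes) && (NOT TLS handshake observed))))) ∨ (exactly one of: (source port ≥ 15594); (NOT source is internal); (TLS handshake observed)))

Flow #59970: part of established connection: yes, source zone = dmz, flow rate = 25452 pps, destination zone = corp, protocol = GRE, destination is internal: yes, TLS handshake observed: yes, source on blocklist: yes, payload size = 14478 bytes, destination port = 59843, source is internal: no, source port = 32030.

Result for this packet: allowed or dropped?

Allowed

Atomic conditions:
  source on blocklist: yes → true
  source port ≥ 43743: 32030 ≥ 43743 is false
  source is internal: no → false
  destination zone ∈ {guest, internet}: corp is not in the set → false
  destination is internal: yes → true
  source zone ∈ {guest, mgmt}: dmz is not in the set → false
  part of established connection: yes → true
  destination port ≥ 30527: 59843 ≥ 30527 is true
  destination port ≤ 17946: 59843 ≤ 17946 is false
  protocol = ICMP: GRE == ICMP is false
  flow rate < 38662 pps: 25452 < 38662 is true
  payload size ≤ 26510 bytes: 14478 ≤ 26510 is true
  NOT TLS handshake observed: yes → false
  source port ≥ 15594: 32030 ≥ 15594 is true
  NOT source is internal: no → true
  TLS handshake observed: yes → true
Combine:
[1.1.1] true → false = false
[1.1.2] false AND false = false
[1.1.3] true → false = false
[1.1] false OR false OR false = false
[1] NOT false = true
[2.1.1.1] exactly-one(true, true) = false
[2.1.1] NOT false = true
[2.1.2] true AND false AND false = false
[2.1] true → false = false
[2] NOT false = true
[3.1.2.1.1] true AND false = false
[3.1.2.1] NOT false = true
[3.1.2] NOT true = false
[3.1] true OR false = true
[3.2] exactly-one(true, true, true) = false
[3] true OR false = true
[root] true AND true AND true = true
Overall: true → allowed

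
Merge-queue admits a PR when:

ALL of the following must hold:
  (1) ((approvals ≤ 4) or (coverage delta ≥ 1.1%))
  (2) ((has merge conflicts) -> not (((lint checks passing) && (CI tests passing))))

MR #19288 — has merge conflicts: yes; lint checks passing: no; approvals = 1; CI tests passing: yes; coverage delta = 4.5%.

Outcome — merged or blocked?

Merged

Atomic conditions:
  approvals ≤ 4: 1 ≤ 4 is true
  coverage delta ≥ 1.1%: 4.5 ≥ 1.1 is true
  has merge conflicts: yes → true
  lint checks passing: no → false
  CI tests passing: yes → true
Combine:
[1] true OR true = true
[2.2.1] false AND true = false
[2.2] NOT false = true
[2] true → true = true
[root] true AND true = true
Overall: true → merged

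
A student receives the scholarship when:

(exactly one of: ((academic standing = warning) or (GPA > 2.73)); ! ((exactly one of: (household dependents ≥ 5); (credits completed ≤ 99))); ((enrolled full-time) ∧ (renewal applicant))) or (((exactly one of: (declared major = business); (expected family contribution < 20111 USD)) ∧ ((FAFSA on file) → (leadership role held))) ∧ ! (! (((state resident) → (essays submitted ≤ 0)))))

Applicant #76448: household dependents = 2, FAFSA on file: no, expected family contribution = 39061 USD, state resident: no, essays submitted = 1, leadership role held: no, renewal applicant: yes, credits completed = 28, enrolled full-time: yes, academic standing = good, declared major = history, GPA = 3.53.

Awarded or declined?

Atomic conditions:
  academic standing = warning: good == warning is false
  GPA > 2.73: 3.53 > 2.73 is true
  household dependents ≥ 5: 2 ≥ 5 is false
  credits completed ≤ 99: 28 ≤ 99 is true
  enrolled full-time: yes → true
  renewal applicant: yes → true
  declared major = business: history == business is false
  expected family contribution < 20111 USD: 39061 < 20111 is false
  FAFSA on file: no → false
  leadership role held: no → false
  state resident: no → false
  essays submitted ≤ 0: 1 ≤ 0 is false
Combine:
[1.1] false OR true = true
[1.2.1] exactly-one(false, true) = true
[1.2] NOT true = false
[1.3] true AND true = true
[1] exactly-one(true, false, true) = false
[2.1.1] exactly-one(false, false) = false
[2.1.2] false → false (antecedent false ⇒ implication holds) = true
[2.1] false AND true = false
[2.2.1.1] false → false (antecedent false ⇒ implication holds) = true
[2.2.1] NOT true = false
[2.2] NOT false = true
[2] false AND true = false
[root] false OR false = false
Overall: false → declined

Declined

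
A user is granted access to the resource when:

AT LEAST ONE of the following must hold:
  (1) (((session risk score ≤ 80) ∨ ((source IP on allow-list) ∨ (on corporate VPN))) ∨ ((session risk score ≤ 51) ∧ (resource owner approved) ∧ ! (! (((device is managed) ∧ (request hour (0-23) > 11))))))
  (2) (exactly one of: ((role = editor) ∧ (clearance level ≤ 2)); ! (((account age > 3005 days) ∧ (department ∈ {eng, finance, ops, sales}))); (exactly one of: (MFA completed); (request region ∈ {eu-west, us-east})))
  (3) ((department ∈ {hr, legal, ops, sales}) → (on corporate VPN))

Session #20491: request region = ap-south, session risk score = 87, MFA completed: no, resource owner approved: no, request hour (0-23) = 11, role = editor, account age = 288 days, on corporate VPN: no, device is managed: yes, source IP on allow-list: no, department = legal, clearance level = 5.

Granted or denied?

Atomic conditions:
  session risk score ≤ 80: 87 ≤ 80 is false
  source IP on allow-list: no → false
  on corporate VPN: no → false
  session risk score ≤ 51: 87 ≤ 51 is false
  resource owner approved: no → false
  device is managed: yes → true
  request hour (0-23) > 11: 11 > 11 is false
  role = editor: editor == editor is true
  clearance level ≤ 2: 5 ≤ 2 is false
  account age > 3005 days: 288 > 3005 is false
  department ∈ {eng, finance, ops, sales}: legal is not in the set → false
  MFA completed: no → false
  request region ∈ {eu-west, us-east}: ap-south is not in the set → false
  department ∈ {hr, legal, ops, sales}: legal is in the set → true
Combine:
[1.1.2] false OR false = false
[1.1] false OR false = false
[1.2.3.1.1] true AND false = false
[1.2.3.1] NOT false = true
[1.2.3] NOT true = false
[1.2] false AND false AND false = false
[1] false OR false = false
[2.1] true AND false = false
[2.2.1] false AND false = false
[2.2] NOT false = true
[2.3] exactly-one(false, false) = false
[2] exactly-one(false, true, false) = true
[3] true → false = false
[root] false OR true OR false = true
Overall: true → granted

Granted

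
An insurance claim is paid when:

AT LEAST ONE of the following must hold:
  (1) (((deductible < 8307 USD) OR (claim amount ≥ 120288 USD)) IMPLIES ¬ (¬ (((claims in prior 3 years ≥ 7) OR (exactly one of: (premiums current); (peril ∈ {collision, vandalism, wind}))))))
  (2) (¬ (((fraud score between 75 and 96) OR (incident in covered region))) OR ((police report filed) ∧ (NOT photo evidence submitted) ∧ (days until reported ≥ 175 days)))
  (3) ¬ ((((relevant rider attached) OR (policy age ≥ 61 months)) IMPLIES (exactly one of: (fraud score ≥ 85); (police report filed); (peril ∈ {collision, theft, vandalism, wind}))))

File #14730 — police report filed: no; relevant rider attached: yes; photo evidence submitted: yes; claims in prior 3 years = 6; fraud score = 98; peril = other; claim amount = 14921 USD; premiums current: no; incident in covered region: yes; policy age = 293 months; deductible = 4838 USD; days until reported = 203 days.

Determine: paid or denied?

Denied

Atomic conditions:
  deductible < 8307 USD: 4838 < 8307 is true
  claim amount ≥ 120288 USD: 14921 ≥ 120288 is false
  claims in prior 3 years ≥ 7: 6 ≥ 7 is false
  premiums current: no → false
  peril ∈ {collision, vandalism, wind}: other is not in the set → false
  fraud score between 75 and 96: 98 in [75, 96] is false
  incident in covered region: yes → true
  police report filed: no → false
  NOT photo evidence submitted: yes → false
  days until reported ≥ 175 days: 203 ≥ 175 is true
  relevant rider attached: yes → true
  policy age ≥ 61 months: 293 ≥ 61 is true
  fraud score ≥ 85: 98 ≥ 85 is true
  peril ∈ {collision, theft, vandalism, wind}: other is not in the set → false
Combine:
[1.1] true OR false = true
[1.2.1.1.2] exactly-one(false, false) = false
[1.2.1.1] false OR false = false
[1.2.1] NOT false = true
[1.2] NOT true = false
[1] true → false = false
[2.1.1] false OR true = true
[2.1] NOT true = false
[2.2] false AND false AND true = false
[2] false OR false = false
[3.1.1] true OR true = true
[3.1.2] exactly-one(true, false, false) = true
[3.1] true → true = true
[3] NOT true = false
[root] false OR false OR false = false
Overall: false → denied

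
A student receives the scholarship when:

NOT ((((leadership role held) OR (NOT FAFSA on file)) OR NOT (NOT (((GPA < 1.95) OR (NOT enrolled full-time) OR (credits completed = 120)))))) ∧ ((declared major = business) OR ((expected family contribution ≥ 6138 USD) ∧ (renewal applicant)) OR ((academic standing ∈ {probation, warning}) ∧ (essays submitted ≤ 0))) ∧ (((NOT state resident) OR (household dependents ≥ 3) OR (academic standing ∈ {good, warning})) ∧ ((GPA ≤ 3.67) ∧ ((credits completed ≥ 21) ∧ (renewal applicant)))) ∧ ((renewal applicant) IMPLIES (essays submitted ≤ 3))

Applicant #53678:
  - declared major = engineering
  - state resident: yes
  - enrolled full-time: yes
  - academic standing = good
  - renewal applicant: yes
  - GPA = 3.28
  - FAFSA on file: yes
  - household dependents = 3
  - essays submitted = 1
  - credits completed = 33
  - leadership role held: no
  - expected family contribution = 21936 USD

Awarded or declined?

Atomic conditions:
  leadership role held: no → false
  NOT FAFSA on file: yes → false
  GPA < 1.95: 3.28 < 1.95 is false
  NOT enrolled full-time: yes → false
  credits completed = 120: 33 == 120 is false
  declared major = business: engineering == business is false
  expected family contribution ≥ 6138 USD: 21936 ≥ 6138 is true
  renewal applicant: yes → true
  academic standing ∈ {probation, warning}: good is not in the set → false
  essays submitted ≤ 0: 1 ≤ 0 is false
  NOT state resident: yes → false
  household dependents ≥ 3: 3 ≥ 3 is true
  academic standing ∈ {good, warning}: good is in the set → true
  GPA ≤ 3.67: 3.28 ≤ 3.67 is true
  credits completed ≥ 21: 33 ≥ 21 is true
  essays submitted ≤ 3: 1 ≤ 3 is true
Combine:
[1.1.1] false OR false = false
[1.1.2.1.1] false OR false OR false = false
[1.1.2.1] NOT false = true
[1.1.2] NOT true = false
[1.1] false OR false = false
[1] NOT false = true
[2.2] true AND true = true
[2.3] false AND false = false
[2] false OR true OR false = true
[3.1] false OR true OR true = true
[3.2.2] true AND true = true
[3.2] true AND true = true
[3] true AND true = true
[4] true → true = true
[root] true AND true AND true AND true = true
Overall: true → awarded

Awarded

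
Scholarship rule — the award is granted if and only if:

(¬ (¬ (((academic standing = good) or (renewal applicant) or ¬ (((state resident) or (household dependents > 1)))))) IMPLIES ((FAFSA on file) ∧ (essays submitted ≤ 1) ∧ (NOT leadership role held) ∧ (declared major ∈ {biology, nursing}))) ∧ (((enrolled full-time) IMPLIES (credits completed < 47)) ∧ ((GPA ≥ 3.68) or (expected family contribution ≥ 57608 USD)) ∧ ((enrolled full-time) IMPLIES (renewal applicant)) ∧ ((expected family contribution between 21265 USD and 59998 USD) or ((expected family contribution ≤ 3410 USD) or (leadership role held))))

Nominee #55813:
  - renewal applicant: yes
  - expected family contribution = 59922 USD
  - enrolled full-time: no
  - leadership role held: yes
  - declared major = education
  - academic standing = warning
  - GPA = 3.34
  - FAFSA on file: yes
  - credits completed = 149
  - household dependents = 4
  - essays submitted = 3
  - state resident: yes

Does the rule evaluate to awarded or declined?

Atomic conditions:
  academic standing = good: warning == good is false
  renewal applicant: yes → true
  state resident: yes → true
  household dependents > 1: 4 > 1 is true
  FAFSA on file: yes → true
  essays submitted ≤ 1: 3 ≤ 1 is false
  NOT leadership role held: yes → false
  declared major ∈ {biology, nursing}: education is not in the set → false
  enrolled full-time: no → false
  credits completed < 47: 149 < 47 is false
  GPA ≥ 3.68: 3.34 ≥ 3.68 is false
  expected family contribution ≥ 57608 USD: 59922 ≥ 57608 is true
  expected family contribution between 21265 USD and 59998 USD: 59922 in [21265, 59998] is true
  expected family contribution ≤ 3410 USD: 59922 ≤ 3410 is false
  leadership role held: yes → true
Combine:
[1.1.1.1.3.1] true OR true = true
[1.1.1.1.3] NOT true = false
[1.1.1.1] false OR true OR false = true
[1.1.1] NOT true = false
[1.1] NOT false = true
[1.2] true AND false AND false AND false = false
[1] true → false = false
[2.1] false → false (antecedent false ⇒ implication holds) = true
[2.2] false OR true = true
[2.3] false → true (antecedent false ⇒ implication holds) = true
[2.4.2] false OR true = true
[2.4] true OR true = true
[2] true AND true AND true AND true = true
[root] false AND true = false
Overall: false → declined

Declined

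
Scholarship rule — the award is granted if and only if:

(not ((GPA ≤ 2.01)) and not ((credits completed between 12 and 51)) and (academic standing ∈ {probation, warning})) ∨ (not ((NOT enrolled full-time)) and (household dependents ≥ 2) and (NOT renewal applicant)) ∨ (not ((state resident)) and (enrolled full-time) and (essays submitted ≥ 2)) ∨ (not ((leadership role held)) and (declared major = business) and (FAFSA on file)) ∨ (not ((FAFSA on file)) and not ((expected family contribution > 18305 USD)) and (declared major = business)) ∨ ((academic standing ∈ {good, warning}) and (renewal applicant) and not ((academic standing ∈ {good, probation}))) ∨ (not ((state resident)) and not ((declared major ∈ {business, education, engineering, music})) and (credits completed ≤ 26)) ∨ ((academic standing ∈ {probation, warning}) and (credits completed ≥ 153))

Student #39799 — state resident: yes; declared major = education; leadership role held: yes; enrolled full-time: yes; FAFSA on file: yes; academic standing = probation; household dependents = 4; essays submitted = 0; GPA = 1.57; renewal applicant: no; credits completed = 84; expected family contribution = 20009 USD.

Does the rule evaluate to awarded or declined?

Awarded

Atomic conditions:
  GPA ≤ 2.01: 1.57 ≤ 2.01 is true
  credits completed between 12 and 51: 84 in [12, 51] is false
  academic standing ∈ {probation, warning}: probation is in the set → true
  NOT enrolled full-time: yes → false
  household dependents ≥ 2: 4 ≥ 2 is true
  NOT renewal applicant: no → true
  state resident: yes → true
  enrolled full-time: yes → true
  essays submitted ≥ 2: 0 ≥ 2 is false
  leadership role held: yes → true
  declared major = business: education == business is false
  FAFSA on file: yes → true
  expected family contribution > 18305 USD: 20009 > 18305 is true
  academic standing ∈ {good, warning}: probation is not in the set → false
  renewal applicant: no → false
  academic standing ∈ {good, probation}: probation is in the set → true
  declared major ∈ {business, education, engineering, music}: education is in the set → true
  credits completed ≤ 26: 84 ≤ 26 is false
  credits completed ≥ 153: 84 ≥ 153 is false
Combine:
[1.1] NOT true = false
[1.2] NOT false = true
[1] false AND true AND true = false
[2.1] NOT false = true
[2] true AND true AND true = true
[3.1] NOT true = false
[3] false AND true AND false = false
[4.1] NOT true = false
[4] false AND false AND true = false
[5.1] NOT true = false
[5.2] NOT true = false
[5] false AND false AND false = false
[6.3] NOT true = false
[6] false AND false AND false = false
[7.1] NOT true = false
[7.2] NOT true = false
[7] false AND false AND false = false
[8] true AND false = false
[root] false OR true OR false OR false OR false OR false OR false OR false = true
Overall: true → awarded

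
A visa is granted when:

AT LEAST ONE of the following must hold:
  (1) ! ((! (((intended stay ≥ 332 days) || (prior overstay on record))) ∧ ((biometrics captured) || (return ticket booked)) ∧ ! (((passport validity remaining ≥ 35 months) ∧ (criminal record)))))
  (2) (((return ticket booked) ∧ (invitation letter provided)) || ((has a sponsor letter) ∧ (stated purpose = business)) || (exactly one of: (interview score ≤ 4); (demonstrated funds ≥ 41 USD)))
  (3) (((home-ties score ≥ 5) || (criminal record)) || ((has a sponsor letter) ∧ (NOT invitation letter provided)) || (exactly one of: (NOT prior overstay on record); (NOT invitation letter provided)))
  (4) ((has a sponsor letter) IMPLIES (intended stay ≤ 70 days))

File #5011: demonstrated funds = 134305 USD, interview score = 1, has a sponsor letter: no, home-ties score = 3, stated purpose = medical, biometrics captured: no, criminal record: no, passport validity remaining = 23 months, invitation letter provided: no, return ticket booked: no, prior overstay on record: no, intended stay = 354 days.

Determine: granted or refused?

Granted

Atomic conditions:
  intended stay ≥ 332 days: 354 ≥ 332 is true
  prior overstay on record: no → false
  biometrics captured: no → false
  return ticket booked: no → false
  passport validity remaining ≥ 35 months: 23 ≥ 35 is false
  criminal record: no → false
  invitation letter provided: no → false
  has a sponsor letter: no → false
  stated purpose = business: medical == business is false
  interview score ≤ 4: 1 ≤ 4 is true
  demonstrated funds ≥ 41 USD: 134305 ≥ 41 is true
  home-ties score ≥ 5: 3 ≥ 5 is false
  NOT invitation letter provided: no → true
  NOT prior overstay on record: no → true
  intended stay ≤ 70 days: 354 ≤ 70 is false
Combine:
[1.1.1.1] true OR false = true
[1.1.1] NOT true = false
[1.1.2] false OR false = false
[1.1.3.1] false AND false = false
[1.1.3] NOT false = true
[1.1] false AND false AND true = false
[1] NOT false = true
[2.1] false AND false = false
[2.2] false AND false = false
[2.3] exactly-one(true, true) = false
[2] false OR false OR false = false
[3.1] false OR false = false
[3.2] false AND true = false
[3.3] exactly-one(true, true) = false
[3] false OR false OR false = false
[4] false → false (antecedent false ⇒ implication holds) = true
[root] true OR false OR false OR true = true
Overall: true → granted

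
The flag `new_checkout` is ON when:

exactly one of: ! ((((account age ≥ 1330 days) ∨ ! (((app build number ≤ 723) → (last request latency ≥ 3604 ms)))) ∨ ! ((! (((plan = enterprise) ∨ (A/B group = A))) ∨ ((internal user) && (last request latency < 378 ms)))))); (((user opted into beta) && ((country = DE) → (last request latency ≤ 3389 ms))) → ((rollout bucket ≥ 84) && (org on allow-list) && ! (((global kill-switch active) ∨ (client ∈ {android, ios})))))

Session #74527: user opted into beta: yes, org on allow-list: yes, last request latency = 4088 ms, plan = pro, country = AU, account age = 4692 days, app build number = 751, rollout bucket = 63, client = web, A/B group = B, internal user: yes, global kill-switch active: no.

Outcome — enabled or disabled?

Disabled

Atomic conditions:
  account age ≥ 1330 days: 4692 ≥ 1330 is true
  app build number ≤ 723: 751 ≤ 723 is false
  last request latency ≥ 3604 ms: 4088 ≥ 3604 is true
  plan = enterprise: pro == enterprise is false
  A/B group = A: B == A is false
  internal user: yes → true
  last request latency < 378 ms: 4088 < 378 is false
  user opted into beta: yes → true
  country = DE: AU == DE is false
  last request latency ≤ 3389 ms: 4088 ≤ 3389 is false
  rollout bucket ≥ 84: 63 ≥ 84 is false
  org on allow-list: yes → true
  global kill-switch active: no → false
  client ∈ {android, ios}: web is not in the set → false
Combine:
[1.1.1.2.1] false → true (antecedent false ⇒ implication holds) = true
[1.1.1.2] NOT true = false
[1.1.1] true OR false = true
[1.1.2.1.1.1] false OR false = false
[1.1.2.1.1] NOT false = true
[1.1.2.1.2] true AND false = false
[1.1.2.1] true OR false = true
[1.1.2] NOT true = false
[1.1] true OR false = true
[1] NOT true = false
[2.1.2] false → false (antecedent false ⇒ implication holds) = true
[2.1] true AND true = true
[2.2.3.1] false OR false = false
[2.2.3] NOT false = true
[2.2] false AND true AND true = false
[2] true → false = false
[root] exactly-one(false, false) = false
Overall: false → disabled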